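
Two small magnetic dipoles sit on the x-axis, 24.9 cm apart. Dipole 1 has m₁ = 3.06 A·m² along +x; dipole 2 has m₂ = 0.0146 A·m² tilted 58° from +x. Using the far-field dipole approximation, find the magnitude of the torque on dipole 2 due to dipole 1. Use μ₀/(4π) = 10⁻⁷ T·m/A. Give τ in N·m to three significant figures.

Dipole B is on the axis of dipole A, so B₁ there is axial: B₁ = (μ₀/4π)·2m₁/r³ along +x.
B₁ = 2(10⁻⁷)(3.06)/(0.249)³ = 3.964×10⁻⁵ T.
τ = m₂ B₁ sinθ.
τ = (0.0146)(3.964×10⁻⁵)·sin58° = 4.908×10⁻⁷ N·m.

τ ≈ 4.91×10⁻⁷ N·m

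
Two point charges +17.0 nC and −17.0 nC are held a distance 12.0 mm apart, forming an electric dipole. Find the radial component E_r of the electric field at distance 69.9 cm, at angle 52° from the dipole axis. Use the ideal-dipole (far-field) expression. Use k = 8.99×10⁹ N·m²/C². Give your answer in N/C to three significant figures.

Dipole moment p = qd = (1.70×10⁻⁸ C)(0.0120 m) = 2.04×10⁻¹⁰ C·m.
For a dipole, E_r = (2kp cosθ)/r³.
kp/r³ = (8.99×10⁹)(2.04×10⁻¹⁰)/(0.699)³ = 5.370 N/C.
E_r = 2·5.370·cos52° = 6.612 N/C.

E_r ≈ 6.61 N/C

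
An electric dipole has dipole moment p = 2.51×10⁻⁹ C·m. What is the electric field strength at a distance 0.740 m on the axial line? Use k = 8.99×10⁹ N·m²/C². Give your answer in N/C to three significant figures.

E ≈ 111 N/C

On the dipole axis E = 2kp/r³.
E = 2·(8.99×10⁹)(2.51×10⁻⁹) / (0.740)³ = 111.4 N/C.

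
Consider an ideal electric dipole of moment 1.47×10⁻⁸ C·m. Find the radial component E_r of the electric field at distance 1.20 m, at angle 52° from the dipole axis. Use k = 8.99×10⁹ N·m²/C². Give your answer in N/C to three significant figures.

E_r ≈ 94.2 N/C

For a dipole, E_r = (2kp cosθ)/r³.
kp/r³ = (8.99×10⁹)(1.47×10⁻⁸)/(1.20)³ = 76.48 N/C.
E_r = 2·76.48·cos52° = 94.17 N/C.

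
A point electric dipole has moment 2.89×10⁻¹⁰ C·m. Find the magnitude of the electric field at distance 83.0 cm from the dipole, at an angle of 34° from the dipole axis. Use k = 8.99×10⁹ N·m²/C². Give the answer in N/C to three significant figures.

E ≈ 7.95 N/C

At angle θ the dipole field magnitude is E = (kp/r³)·√(1 + 3cos²θ).
kp/r³ = (8.99×10⁹)(2.89×10⁻¹⁰) / (0.830)³ = 4.544 N/C.
√(1 + 3cos²34°) = √(1 + 3·0.6873) = √3.0619 ≈ 1.7498.
E ≈ 4.544 × 1.750 = 7.951 N/C.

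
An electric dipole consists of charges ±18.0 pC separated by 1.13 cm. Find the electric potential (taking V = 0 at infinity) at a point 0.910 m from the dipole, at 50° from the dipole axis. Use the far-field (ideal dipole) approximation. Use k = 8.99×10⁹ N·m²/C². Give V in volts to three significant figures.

V ≈ 0.00142 V

Dipole moment p = qd = (1.80×10⁻¹¹ C)(0.0113 m) = 2.034×10⁻¹³ C·m.
The dipole potential is V = kp cosθ / r².
V = (8.99×10⁹)(2.034×10⁻¹³)·cos50° / (0.910)² = 0.001419 V.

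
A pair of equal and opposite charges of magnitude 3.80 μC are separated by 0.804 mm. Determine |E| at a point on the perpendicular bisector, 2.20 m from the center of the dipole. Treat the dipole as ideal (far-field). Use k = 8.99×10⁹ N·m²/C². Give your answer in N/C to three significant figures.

E ≈ 2.58 N/C

Dipole moment p = qd = (3.80×10⁻⁶ C)(8.04×10⁻⁴ m) = 3.055×10⁻⁹ C·m.
In the equatorial plane E = kp/r³.
E = (8.99×10⁹)(3.055×10⁻⁹) / (2.20)³ = 2.579 N/C.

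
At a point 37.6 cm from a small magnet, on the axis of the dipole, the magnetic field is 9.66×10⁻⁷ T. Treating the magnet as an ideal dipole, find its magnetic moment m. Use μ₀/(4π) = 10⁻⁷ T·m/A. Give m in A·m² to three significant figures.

On axis B = (μ₀/4π)·2m/r³, so m = Br³·4π/(μ₀·2).
m = (9.66×10⁻⁷)·(0.376)³ / (2·10⁻⁷) = 0.2568 A·m².

m ≈ 0.257 A·m²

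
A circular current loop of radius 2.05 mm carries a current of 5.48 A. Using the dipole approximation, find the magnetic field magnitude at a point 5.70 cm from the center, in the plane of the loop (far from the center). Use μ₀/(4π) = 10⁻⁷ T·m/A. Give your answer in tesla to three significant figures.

Magnetic moment m = IA = Iπa² = (5.48)·π·(0.00205)² = 7.235×10⁻⁵ A·m².
In the equatorial plane B = (μ₀/4π)·m/r³ (half the axial value).
B = (10⁻⁷)·(7.235×10⁻⁵) / (0.0570)³ = 3.907×10⁻⁸ T.

B ≈ 3.91×10⁻⁸ T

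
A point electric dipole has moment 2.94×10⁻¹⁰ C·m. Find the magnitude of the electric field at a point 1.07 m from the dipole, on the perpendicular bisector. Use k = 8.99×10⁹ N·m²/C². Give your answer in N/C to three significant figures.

E ≈ 2.16 N/C

On the perpendicular bisector E = kp/r³ (half the axial value at the same distance).
E = (8.99×10⁹)(2.94×10⁻¹⁰) / (1.07)³ = 2.158 N/C.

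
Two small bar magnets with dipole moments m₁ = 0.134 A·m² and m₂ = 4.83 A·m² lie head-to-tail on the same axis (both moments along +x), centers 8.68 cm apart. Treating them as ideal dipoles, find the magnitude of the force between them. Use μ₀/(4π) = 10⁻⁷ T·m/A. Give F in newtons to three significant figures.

F ≈ 0.00684 N

On-axis B of dipole 1: B = (μ₀/4π)·2m₁/r³. Force on dipole 2: F = m₂·dB/dr.
dB/dr = −(μ₀/4π)·6m₁/r⁴, so |F| = (μ₀/4π)·6m₁m₂/r⁴.
F = 6(10⁻⁷)(0.134)(4.83)/(0.0868)⁴ = 0.006841 N.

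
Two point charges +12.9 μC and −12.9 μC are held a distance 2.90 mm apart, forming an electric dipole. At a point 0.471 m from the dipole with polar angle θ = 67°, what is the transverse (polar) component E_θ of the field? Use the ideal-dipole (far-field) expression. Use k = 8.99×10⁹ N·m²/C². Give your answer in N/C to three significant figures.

Dipole moment p = qd = (1.29×10⁻⁵ C)(0.00290 m) = 3.741×10⁻⁸ C·m.
For a dipole, E_θ = (kp sinθ)/r³.
kp/r³ = (8.99×10⁹)(3.741×10⁻⁸)/(0.471)³ = 3219 N/C.
E_θ = 3219·sin67° = 2963 N/C.

E_θ ≈ 2960 N/C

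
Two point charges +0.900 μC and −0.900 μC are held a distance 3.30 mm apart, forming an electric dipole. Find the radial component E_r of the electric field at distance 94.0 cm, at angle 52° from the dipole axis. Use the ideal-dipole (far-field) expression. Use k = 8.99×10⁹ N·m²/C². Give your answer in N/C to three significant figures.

E_r ≈ 39.6 N/C

Dipole moment p = qd = (9.00×10⁻⁷ C)(0.00330 m) = 2.97×10⁻⁹ C·m.
For a dipole, E_r = (2kp cosθ)/r³.
kp/r³ = (8.99×10⁹)(2.97×10⁻⁹)/(0.940)³ = 32.15 N/C.
E_r = 2·32.15·cos52° = 39.58 N/C.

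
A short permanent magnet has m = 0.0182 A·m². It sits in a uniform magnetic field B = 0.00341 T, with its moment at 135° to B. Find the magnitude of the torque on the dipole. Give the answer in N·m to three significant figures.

τ ≈ 4.39×10⁻⁵ N·m

Torque on a magnetic dipole: τ = mB sinθ.
τ = (0.0182)(0.00341)·sin135° = 4.388×10⁻⁵ N·m.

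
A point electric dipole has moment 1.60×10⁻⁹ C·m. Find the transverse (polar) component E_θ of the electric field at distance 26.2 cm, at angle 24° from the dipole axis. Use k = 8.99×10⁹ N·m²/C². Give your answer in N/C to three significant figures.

For a dipole, E_θ = (kp sinθ)/r³.
kp/r³ = (8.99×10⁹)(1.60×10⁻⁹)/(0.262)³ = 799.8 N/C.
E_θ = 799.8·sin24° = 325.3 N/C.

E_θ ≈ 325 N/C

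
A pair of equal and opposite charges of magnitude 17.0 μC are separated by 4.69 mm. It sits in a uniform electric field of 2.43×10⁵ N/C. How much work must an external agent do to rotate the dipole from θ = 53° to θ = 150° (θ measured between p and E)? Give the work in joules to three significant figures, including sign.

Dipole moment p = qd = (1.70×10⁻⁵ C)(0.00469 m) = 7.973×10⁻⁸ C·m.
W_ext = ΔU = U(θ₂) − U(θ₁) = −pE cosθ₂ − (−pE cosθ₁) = pE(cosθ₁ − cosθ₂).
W = (7.973×10⁻⁸)(2.43×10⁵)·(cos53° − cos150°) = (0.01937)·(+1.4678) = 0.02844 J.

W ≈ 0.0284 J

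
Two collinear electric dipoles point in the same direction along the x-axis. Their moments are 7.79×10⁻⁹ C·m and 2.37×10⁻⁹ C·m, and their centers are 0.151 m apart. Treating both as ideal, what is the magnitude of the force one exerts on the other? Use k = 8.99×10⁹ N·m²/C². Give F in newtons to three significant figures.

F ≈ 0.00192 N

On-axis field of dipole 1 at distance r: E = 2kp₁/r³. Force on dipole 2 is F = p₂·dE/dr (gradient along axis).
dE/dr = −6kp₁/r⁴, so |F| = 6kp₁p₂/r⁴ (attractive for aligned moments).
F = 6(8.99×10⁹)(7.79×10⁻⁹)(2.37×10⁻⁹)/(0.151)⁴ = 0.001916 N.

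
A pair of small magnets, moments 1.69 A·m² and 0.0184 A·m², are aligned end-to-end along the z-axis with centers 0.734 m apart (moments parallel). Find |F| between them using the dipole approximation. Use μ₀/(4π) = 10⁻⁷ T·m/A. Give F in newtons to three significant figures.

On-axis B of dipole 1: B = (μ₀/4π)·2m₁/r³. Force on dipole 2: F = m₂·dB/dr.
dB/dr = −(μ₀/4π)·6m₁/r⁴, so |F| = (μ₀/4π)·6m₁m₂/r⁴.
F = 6(10⁻⁷)(1.69)(0.0184)/(0.734)⁴ = 6.428×10⁻⁸ N.

F ≈ 6.43×10⁻⁸ N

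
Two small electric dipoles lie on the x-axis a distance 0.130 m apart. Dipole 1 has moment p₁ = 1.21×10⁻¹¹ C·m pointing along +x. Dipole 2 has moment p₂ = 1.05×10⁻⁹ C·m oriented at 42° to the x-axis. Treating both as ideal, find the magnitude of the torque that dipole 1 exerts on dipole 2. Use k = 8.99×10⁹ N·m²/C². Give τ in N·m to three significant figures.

τ ≈ 6.96×10⁻⁸ N·m

The second dipole sits on the axis of the first, so the field there is axial: E₁ = 2kp₁/r³ along +x.
E₁ = 2(8.99×10⁹)(1.21×10⁻¹¹)/(0.130)³ = 99.03 N/C.
Torque on the second dipole: τ = p₂ E₁ sinθ.
τ = (1.05×10⁻⁹)(99.03)·sin42° = 6.957×10⁻⁸ N·m.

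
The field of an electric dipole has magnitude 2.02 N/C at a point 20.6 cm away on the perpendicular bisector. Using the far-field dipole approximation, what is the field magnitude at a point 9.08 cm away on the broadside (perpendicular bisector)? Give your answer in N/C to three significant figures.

E ≈ 23.6 N/C

Dipole fields scale as 1/r³ in the far field; the geometry is the same at both points.
E₂ = E₁ · (r₁/r₂)³ = 2.02 · (20.6/9.08)³.
(r₁/r₂)³ = (2.269)³ = 11.68.
E₂ ≈ 23.59 N/C.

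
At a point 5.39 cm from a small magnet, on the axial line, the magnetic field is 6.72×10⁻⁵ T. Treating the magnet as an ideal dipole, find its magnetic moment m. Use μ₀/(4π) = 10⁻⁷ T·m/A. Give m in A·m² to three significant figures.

m ≈ 0.0526 A·m²

On axis B = (μ₀/4π)·2m/r³, so m = Br³·4π/(μ₀·2).
m = (6.72×10⁻⁵)·(0.0539)³ / (2·10⁻⁷) = 0.05261 A·m².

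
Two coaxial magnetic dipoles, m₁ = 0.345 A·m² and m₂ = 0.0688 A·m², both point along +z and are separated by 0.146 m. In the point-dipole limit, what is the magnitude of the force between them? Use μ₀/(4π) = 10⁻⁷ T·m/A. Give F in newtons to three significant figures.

F ≈ 3.13×10⁻⁵ N

On-axis B of dipole 1: B = (μ₀/4π)·2m₁/r³. Force on dipole 2: F = m₂·dB/dr.
dB/dr = −(μ₀/4π)·6m₁/r⁴, so |F| = (μ₀/4π)·6m₁m₂/r⁴.
F = 6(10⁻⁷)(0.345)(0.0688)/(0.146)⁴ = 3.134×10⁻⁵ N.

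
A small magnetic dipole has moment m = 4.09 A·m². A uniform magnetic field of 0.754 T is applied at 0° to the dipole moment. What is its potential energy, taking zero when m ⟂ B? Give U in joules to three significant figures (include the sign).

U ≈ -3.08 J

U = −m·B = −mB cosθ.
U = −(4.09)(0.754)·cos0° = -3.084 J.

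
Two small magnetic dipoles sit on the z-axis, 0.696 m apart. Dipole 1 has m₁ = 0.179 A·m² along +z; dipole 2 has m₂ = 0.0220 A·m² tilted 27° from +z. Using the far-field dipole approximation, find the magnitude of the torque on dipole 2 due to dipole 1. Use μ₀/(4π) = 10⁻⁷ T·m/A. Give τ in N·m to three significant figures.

τ ≈ 1.06×10⁻⁹ N·m

Dipole B is on the axis of dipole A, so B₁ there is axial: B₁ = (μ₀/4π)·2m₁/r³ along +z.
B₁ = 2(10⁻⁷)(0.179)/(0.696)³ = 1.062×10⁻⁷ T.
τ = m₂ B₁ sinθ.
τ = (0.0220)(1.062×10⁻⁷)·sin27° = 1.061×10⁻⁹ N·m.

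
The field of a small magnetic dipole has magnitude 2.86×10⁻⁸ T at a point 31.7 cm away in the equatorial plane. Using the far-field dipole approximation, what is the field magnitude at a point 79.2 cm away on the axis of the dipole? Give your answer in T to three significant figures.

B ≈ 3.67×10⁻⁹ T

Dipole fields scale as 1/r³ in the far field.
The axial field is twice the equatorial field at the same r, so the geometry factor is 2/1.
B₂ = B₁ · (2/1) · (r₁/r₂)³ = 2.86×10⁻⁸ · 2 · (31.7/79.2)³.
(r₁/r₂)³ = (0.4003)³ = 0.06412.
B₂ ≈ 3.668×10⁻⁹ T.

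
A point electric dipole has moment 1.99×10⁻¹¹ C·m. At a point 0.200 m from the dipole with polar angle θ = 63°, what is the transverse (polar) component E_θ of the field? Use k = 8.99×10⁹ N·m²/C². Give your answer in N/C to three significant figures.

E_θ ≈ 19.9 N/C

For a dipole, E_θ = (kp sinθ)/r³.
kp/r³ = (8.99×10⁹)(1.99×10⁻¹¹)/(0.200)³ = 22.36 N/C.
E_θ = 22.36·sin63° = 19.93 N/C.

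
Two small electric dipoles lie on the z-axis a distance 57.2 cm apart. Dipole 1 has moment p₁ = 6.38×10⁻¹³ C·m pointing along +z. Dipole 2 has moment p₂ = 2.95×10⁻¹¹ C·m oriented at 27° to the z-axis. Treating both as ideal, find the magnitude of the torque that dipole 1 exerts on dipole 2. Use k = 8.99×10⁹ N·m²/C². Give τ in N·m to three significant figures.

τ ≈ 8.21×10⁻¹³ N·m

The second dipole sits on the axis of the first, so the field there is axial: E₁ = 2kp₁/r³ along +z.
E₁ = 2(8.99×10⁹)(6.38×10⁻¹³)/(0.572)³ = 0.06129 N/C.
Torque on the second dipole: τ = p₂ E₁ sinθ.
τ = (2.95×10⁻¹¹)(0.06129)·sin27° = 8.209×10⁻¹³ N·m.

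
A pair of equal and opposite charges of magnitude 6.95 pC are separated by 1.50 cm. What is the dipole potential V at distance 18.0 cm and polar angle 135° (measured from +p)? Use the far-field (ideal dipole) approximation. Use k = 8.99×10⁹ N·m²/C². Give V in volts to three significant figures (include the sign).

Dipole moment p = qd = (6.95×10⁻¹² C)(0.0150 m) = 1.043×10⁻¹³ C·m.
The dipole potential is V = kp cosθ / r².
V = (8.99×10⁹)(1.043×10⁻¹³)·cos135° / (0.180)² = -0.02046 V.

V ≈ -0.0205 V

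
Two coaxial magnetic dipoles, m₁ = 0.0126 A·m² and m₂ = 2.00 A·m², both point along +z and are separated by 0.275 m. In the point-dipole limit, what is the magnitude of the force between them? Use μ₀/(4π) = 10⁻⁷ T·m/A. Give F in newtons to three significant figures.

On-axis B of dipole 1: B = (μ₀/4π)·2m₁/r³. Force on dipole 2: F = m₂·dB/dr.
dB/dr = −(μ₀/4π)·6m₁/r⁴, so |F| = (μ₀/4π)·6m₁m₂/r⁴.
F = 6(10⁻⁷)(0.0126)(2.00)/(0.275)⁴ = 2.644×10⁻⁶ N.

F ≈ 2.64×10⁻⁶ N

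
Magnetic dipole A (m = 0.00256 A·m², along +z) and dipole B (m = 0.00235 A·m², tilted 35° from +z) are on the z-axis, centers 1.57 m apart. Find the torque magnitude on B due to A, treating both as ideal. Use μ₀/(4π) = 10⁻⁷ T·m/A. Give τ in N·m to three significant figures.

τ ≈ 1.78×10⁻¹³ N·m

Dipole B is on the axis of dipole A, so B₁ there is axial: B₁ = (μ₀/4π)·2m₁/r³ along +z.
B₁ = 2(10⁻⁷)(0.00256)/(1.57)³ = 1.323×10⁻¹⁰ T.
τ = m₂ B₁ sinθ.
τ = (0.00235)(1.323×10⁻¹⁰)·sin35° = 1.783×10⁻¹³ N·m.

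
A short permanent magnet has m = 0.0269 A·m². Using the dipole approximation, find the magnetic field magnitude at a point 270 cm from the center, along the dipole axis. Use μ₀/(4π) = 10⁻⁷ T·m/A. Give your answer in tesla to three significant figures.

On axis B = (μ₀/4π)·2m/r³.
B = 2·(10⁻⁷)·(0.0269) / (2.70)³ = 2.733×10⁻¹⁰ T.

B ≈ 2.73×10⁻¹⁰ T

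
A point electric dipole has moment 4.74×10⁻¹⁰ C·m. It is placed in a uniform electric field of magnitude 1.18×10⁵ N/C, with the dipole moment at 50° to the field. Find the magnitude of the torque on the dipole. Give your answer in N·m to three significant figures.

Torque on an electric dipole: τ = pE sinθ.
τ = (4.74×10⁻¹⁰)(1.18×10⁵)·sin50° = 4.285×10⁻⁵ N·m.

τ ≈ 4.28×10⁻⁵ N·m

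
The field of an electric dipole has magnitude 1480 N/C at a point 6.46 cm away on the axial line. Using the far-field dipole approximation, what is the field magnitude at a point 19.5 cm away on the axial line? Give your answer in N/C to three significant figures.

Dipole fields scale as 1/r³ in the far field; the geometry is the same at both points.
E₂ = E₁ · (r₁/r₂)³ = 1480 · (6.46/19.5)³.
(r₁/r₂)³ = (0.3313)³ = 0.03636.
E₂ ≈ 53.81 N/C.

E ≈ 53.8 N/C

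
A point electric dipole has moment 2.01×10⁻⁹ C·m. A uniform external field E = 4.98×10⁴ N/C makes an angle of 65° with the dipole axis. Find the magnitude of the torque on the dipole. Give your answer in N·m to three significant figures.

τ ≈ 9.07×10⁻⁵ N·m

Torque on an electric dipole: τ = pE sinθ.
τ = (2.01×10⁻⁹)(4.98×10⁴)·sin65° = 9.072×10⁻⁵ N·m.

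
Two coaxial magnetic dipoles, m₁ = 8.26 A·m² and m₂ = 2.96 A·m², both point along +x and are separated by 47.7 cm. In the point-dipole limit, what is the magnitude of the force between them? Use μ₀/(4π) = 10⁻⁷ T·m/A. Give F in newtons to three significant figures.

F ≈ 2.83×10⁻⁴ N

On-axis B of dipole 1: B = (μ₀/4π)·2m₁/r³. Force on dipole 2: F = m₂·dB/dr.
dB/dr = −(μ₀/4π)·6m₁/r⁴, so |F| = (μ₀/4π)·6m₁m₂/r⁴.
F = 6(10⁻⁷)(8.26)(2.96)/(0.477)⁴ = 2.834×10⁻⁴ N.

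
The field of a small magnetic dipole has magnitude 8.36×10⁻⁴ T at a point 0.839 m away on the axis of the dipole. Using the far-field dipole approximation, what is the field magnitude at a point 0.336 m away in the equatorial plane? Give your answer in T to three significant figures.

Dipole fields scale as 1/r³ in the far field.
The axial field is twice the equatorial field at the same r, so the geometry factor is 1/2.
B₂ = B₁ · (1/2) · (r₁/r₂)³ = 8.36×10⁻⁴ · 0.5 · (0.839/0.336)³.
(r₁/r₂)³ = (2.497)³ = 15.57.
B₂ ≈ 0.006508 T.

B ≈ 0.00651 T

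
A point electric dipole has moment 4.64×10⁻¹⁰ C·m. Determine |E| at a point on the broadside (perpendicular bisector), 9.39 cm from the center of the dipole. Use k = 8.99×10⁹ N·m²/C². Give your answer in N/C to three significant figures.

In the equatorial plane E = kp/r³.
E = (8.99×10⁹)(4.64×10⁻¹⁰) / (0.0939)³ = 5038 N/C.

E ≈ 5040 N/C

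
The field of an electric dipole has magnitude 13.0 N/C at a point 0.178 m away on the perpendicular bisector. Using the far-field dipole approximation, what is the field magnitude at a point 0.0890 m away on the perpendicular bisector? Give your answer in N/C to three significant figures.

Dipole fields scale as 1/r³ in the far field; the geometry is the same at both points.
E₂ = E₁ · (r₁/r₂)³ = 13.0 · (0.178/0.0890)³.
(r₁/r₂)³ = (2)³ = 8.
E₂ ≈ 104.0 N/C.

E ≈ 104 N/C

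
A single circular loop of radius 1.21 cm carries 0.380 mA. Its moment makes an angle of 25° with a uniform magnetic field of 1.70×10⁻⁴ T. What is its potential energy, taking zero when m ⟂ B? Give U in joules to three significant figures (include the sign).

Magnetic moment m = IA = Iπa² = (3.80×10⁻⁴)·π·(0.0121)² = 1.748×10⁻⁷ A·m².
U = −m·B = −mB cosθ.
U = −(1.748×10⁻⁷)(1.70×10⁻⁴)·cos25° = -2.693×10⁻¹¹ J.

U ≈ -2.69×10⁻¹¹ J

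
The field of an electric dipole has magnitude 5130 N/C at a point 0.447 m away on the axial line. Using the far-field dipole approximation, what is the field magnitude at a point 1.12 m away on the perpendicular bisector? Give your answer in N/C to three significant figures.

E ≈ 163 N/C

Dipole fields scale as 1/r³ in the far field.
The axial field is twice the equatorial field at the same r, so the geometry factor is 1/2.
E₂ = E₁ · (1/2) · (r₁/r₂)³ = 5130 · 0.5 · (0.447/1.12)³.
(r₁/r₂)³ = (0.3991)³ = 0.06357.
E₂ ≈ 163.1 N/C.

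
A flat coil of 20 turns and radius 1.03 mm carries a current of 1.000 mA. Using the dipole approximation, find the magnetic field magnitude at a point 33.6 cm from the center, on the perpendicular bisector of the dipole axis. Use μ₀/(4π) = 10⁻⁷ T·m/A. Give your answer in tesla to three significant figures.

m = NIA = NIπa² = 20·(0.00100)·π·(0.00103)² = 6.666×10⁻⁸ A·m².
In the equatorial plane B = (μ₀/4π)·m/r³ (half the axial value).
B = (10⁻⁷)·(6.666×10⁻⁸) / (0.336)³ = 1.757×10⁻¹³ T.

B ≈ 1.76×10⁻¹³ T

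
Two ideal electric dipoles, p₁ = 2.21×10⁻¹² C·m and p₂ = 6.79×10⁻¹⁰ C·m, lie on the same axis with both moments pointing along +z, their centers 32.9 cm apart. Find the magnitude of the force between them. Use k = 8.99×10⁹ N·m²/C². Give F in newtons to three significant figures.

On-axis field of dipole 1 at distance r: E = 2kp₁/r³. Force on dipole 2 is F = p₂·dE/dr (gradient along axis).
dE/dr = −6kp₁/r⁴, so |F| = 6kp₁p₂/r⁴ (attractive for aligned moments).
F = 6(8.99×10⁹)(2.21×10⁻¹²)(6.79×10⁻¹⁰)/(0.329)⁴ = 6.909×10⁻⁹ N.

F ≈ 6.91×10⁻⁹ N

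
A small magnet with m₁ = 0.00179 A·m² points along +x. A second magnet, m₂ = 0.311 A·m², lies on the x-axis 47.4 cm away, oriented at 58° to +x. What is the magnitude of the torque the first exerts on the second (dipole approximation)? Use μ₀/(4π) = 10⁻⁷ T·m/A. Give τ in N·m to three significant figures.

τ ≈ 8.87×10⁻¹⁰ N·m

Dipole B is on the axis of dipole A, so B₁ there is axial: B₁ = (μ₀/4π)·2m₁/r³ along +x.
B₁ = 2(10⁻⁷)(0.00179)/(0.474)³ = 3.362×10⁻⁹ T.
τ = m₂ B₁ sinθ.
τ = (0.311)(3.362×10⁻⁹)·sin58° = 8.866×10⁻¹⁰ N·m.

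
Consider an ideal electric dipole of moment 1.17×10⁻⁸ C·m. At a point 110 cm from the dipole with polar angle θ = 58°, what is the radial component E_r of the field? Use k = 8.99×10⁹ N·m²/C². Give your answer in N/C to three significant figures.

For a dipole, E_r = (2kp cosθ)/r³.
kp/r³ = (8.99×10⁹)(1.17×10⁻⁸)/(1.10)³ = 79.03 N/C.
E_r = 2·79.03·cos58° = 83.75 N/C.

E_r ≈ 83.8 N/C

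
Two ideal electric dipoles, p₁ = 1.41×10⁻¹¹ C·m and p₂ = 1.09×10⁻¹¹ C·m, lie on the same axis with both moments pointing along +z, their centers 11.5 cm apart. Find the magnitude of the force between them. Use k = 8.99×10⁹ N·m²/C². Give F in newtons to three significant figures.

On-axis field of dipole 1 at distance r: E = 2kp₁/r³. Force on dipole 2 is F = p₂·dE/dr (gradient along axis).
dE/dr = −6kp₁/r⁴, so |F| = 6kp₁p₂/r⁴ (attractive for aligned moments).
F = 6(8.99×10⁹)(1.41×10⁻¹¹)(1.09×10⁻¹¹)/(0.115)⁴ = 4.740×10⁻⁸ N.

F ≈ 4.74×10⁻⁸ N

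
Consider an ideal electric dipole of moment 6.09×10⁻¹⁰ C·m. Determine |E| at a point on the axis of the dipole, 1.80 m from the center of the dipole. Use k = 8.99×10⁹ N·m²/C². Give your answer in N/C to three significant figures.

On the dipole axis E = 2kp/r³.
E = 2·(8.99×10⁹)(6.09×10⁻¹⁰) / (1.80)³ = 1.878 N/C.

E ≈ 1.88 N/C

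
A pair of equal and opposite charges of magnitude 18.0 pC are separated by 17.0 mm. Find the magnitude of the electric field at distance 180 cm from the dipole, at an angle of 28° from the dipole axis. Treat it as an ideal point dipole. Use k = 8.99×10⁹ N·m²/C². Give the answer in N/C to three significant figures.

Dipole moment p = qd = (1.80×10⁻¹¹ C)(0.0170 m) = 3.06×10⁻¹³ C·m.
At angle θ the dipole field magnitude is E = (kp/r³)·√(1 + 3cos²θ).
kp/r³ = (8.99×10⁹)(3.06×10⁻¹³) / (1.80)³ = 4.717×10⁻⁴ N/C.
√(1 + 3cos²28°) = √(1 + 3·0.7796) = √3.3388 ≈ 1.8272.
E ≈ 4.717×10⁻⁴ × 1.827 = 8.619×10⁻⁴ N/C.

E ≈ 8.62×10⁻⁴ N/C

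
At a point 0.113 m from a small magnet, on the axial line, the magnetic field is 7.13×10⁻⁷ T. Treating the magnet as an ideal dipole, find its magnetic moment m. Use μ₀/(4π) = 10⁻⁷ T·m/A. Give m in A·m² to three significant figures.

On axis B = (μ₀/4π)·2m/r³, so m = Br³·4π/(μ₀·2).
m = (7.13×10⁻⁷)·(0.113)³ / (2·10⁻⁷) = 0.005144 A·m².

m ≈ 0.00514 A·m²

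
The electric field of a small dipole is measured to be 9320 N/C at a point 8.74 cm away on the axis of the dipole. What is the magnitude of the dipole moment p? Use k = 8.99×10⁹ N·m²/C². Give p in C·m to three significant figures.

On axis E = 2kp/r³, so p = Er³/(2k).
p = (9320)·(0.0874)³ / (2·8.99×10⁹) = 3.461×10⁻¹⁰ C·m.

p ≈ 3.46×10⁻¹⁰ C·m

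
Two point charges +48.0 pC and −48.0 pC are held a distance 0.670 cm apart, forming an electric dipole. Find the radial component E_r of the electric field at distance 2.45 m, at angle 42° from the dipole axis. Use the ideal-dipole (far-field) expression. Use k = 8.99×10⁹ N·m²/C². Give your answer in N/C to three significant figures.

E_r ≈ 2.92×10⁻⁴ N/C

Dipole moment p = qd = (4.80×10⁻¹¹ C)(0.00670 m) = 3.216×10⁻¹³ C·m.
For a dipole, E_r = (2kp cosθ)/r³.
kp/r³ = (8.99×10⁹)(3.216×10⁻¹³)/(2.45)³ = 1.966×10⁻⁴ N/C.
E_r = 2·1.966×10⁻⁴·cos42° = 2.922×10⁻⁴ N/C.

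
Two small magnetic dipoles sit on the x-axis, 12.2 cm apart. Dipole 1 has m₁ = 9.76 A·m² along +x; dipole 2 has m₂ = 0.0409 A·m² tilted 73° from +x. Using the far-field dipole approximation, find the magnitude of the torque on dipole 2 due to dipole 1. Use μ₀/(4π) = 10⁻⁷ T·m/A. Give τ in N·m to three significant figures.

τ ≈ 4.20×10⁻⁵ N·m

Dipole B is on the axis of dipole A, so B₁ there is axial: B₁ = (μ₀/4π)·2m₁/r³ along +x.
B₁ = 2(10⁻⁷)(9.76)/(0.122)³ = 0.001075 T.
τ = m₂ B₁ sinθ.
τ = (0.0409)(0.001075)·sin73° = 4.205×10⁻⁵ N·m.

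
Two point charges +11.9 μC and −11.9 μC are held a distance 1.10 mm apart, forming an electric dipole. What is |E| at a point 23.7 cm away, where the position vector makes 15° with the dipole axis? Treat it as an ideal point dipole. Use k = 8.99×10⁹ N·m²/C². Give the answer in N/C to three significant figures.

Dipole moment p = qd = (1.19×10⁻⁵ C)(0.00110 m) = 1.309×10⁻⁸ C·m.
At angle θ the dipole field magnitude is E = (kp/r³)·√(1 + 3cos²θ).
kp/r³ = (8.99×10⁹)(1.309×10⁻⁸) / (0.237)³ = 8840 N/C.
√(1 + 3cos²15°) = √(1 + 3·0.9330) = √3.7990 ≈ 1.9491.
E ≈ 8840 × 1.949 = 1.723×10⁴ N/C.

E ≈ 1.72×10⁴ N/C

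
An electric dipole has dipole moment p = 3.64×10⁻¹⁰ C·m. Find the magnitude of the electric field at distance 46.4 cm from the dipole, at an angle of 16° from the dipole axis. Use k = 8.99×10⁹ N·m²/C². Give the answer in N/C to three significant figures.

At angle θ the dipole field magnitude is E = (kp/r³)·√(1 + 3cos²θ).
kp/r³ = (8.99×10⁹)(3.64×10⁻¹⁰) / (0.464)³ = 32.76 N/C.
√(1 + 3cos²16°) = √(1 + 3·0.9240) = √3.7721 ≈ 1.9422.
E ≈ 32.76 × 1.942 = 63.62 N/C.

E ≈ 63.6 N/C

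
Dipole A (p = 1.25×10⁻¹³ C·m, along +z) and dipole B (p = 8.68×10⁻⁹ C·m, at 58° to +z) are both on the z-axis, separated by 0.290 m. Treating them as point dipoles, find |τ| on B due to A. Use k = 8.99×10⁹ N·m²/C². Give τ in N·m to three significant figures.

The second dipole sits on the axis of the first, so the field there is axial: E₁ = 2kp₁/r³ along +z.
E₁ = 2(8.99×10⁹)(1.25×10⁻¹³)/(0.290)³ = 0.09215 N/C.
Torque on the second dipole: τ = p₂ E₁ sinθ.
τ = (8.68×10⁻⁹)(0.09215)·sin58° = 6.783×10⁻¹⁰ N·m.

τ ≈ 6.78×10⁻¹⁰ N·m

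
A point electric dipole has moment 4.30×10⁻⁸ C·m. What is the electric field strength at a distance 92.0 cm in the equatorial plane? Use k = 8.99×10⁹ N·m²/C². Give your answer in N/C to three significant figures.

In the equatorial plane E = kp/r³.
E = (8.99×10⁹)(4.30×10⁻⁸) / (0.920)³ = 496.4 N/C.

E ≈ 496 N/C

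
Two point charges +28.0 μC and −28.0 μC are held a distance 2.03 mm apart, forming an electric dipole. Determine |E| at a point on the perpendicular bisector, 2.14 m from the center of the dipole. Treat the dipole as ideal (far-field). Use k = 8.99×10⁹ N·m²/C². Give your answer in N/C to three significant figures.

Dipole moment p = qd = (2.80×10⁻⁵ C)(0.00203 m) = 5.684×10⁻⁸ C·m.
On the perpendicular bisector E = kp/r³ (half the axial value at the same distance).
E = (8.99×10⁹)(5.684×10⁻⁸) / (2.14)³ = 52.14 N/C.

E ≈ 52.1 N/C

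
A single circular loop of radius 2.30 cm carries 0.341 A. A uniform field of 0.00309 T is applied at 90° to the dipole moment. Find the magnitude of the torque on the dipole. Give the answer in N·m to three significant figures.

τ ≈ 1.75×10⁻⁶ N·m

Magnetic moment m = IA = Iπa² = (0.341)·π·(0.0230)² = 5.667×10⁻⁴ A·m².
Torque on a magnetic dipole: τ = mB sinθ.
τ = (5.667×10⁻⁴)(0.00309)·sin90° = 1.751×10⁻⁶ N·m.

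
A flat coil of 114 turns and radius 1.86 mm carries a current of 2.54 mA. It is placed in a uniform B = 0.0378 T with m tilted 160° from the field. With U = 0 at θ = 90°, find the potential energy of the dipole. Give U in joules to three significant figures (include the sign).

U ≈ 1.12×10⁻⁷ J

m = NIA = NIπa² = 114·(0.00254)·π·(0.00186)² = 3.147×10⁻⁶ A·m².
U = −m·B = −mB cosθ.
U = −(3.147×10⁻⁶)(0.0378)·cos160° = 1.118×10⁻⁷ J.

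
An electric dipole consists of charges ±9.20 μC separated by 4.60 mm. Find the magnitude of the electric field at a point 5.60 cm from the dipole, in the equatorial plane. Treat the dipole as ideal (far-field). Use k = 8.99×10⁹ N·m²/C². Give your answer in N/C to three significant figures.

Dipole moment p = qd = (9.20×10⁻⁶ C)(0.00460 m) = 4.232×10⁻⁸ C·m.
On the perpendicular bisector E = kp/r³ (half the axial value at the same distance).
E = (8.99×10⁹)(4.232×10⁻⁸) / (0.0560)³ = 2.166×10⁶ N/C.

E ≈ 2.17×10⁶ N/C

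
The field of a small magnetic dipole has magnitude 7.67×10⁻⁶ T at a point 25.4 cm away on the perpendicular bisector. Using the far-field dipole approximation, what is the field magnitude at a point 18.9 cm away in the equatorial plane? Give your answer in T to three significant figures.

Dipole fields scale as 1/r³ in the far field; the geometry is the same at both points.
B₂ = B₁ · (r₁/r₂)³ = 7.67×10⁻⁶ · (25.4/18.9)³.
(r₁/r₂)³ = (1.344)³ = 2.427.
B₂ ≈ 1.862×10⁻⁵ T.

B ≈ 1.86×10⁻⁵ T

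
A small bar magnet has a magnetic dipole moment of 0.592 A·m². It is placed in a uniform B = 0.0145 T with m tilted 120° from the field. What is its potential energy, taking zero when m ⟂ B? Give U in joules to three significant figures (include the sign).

U ≈ 0.00429 J

U = −m·B = −mB cosθ.
U = −(0.592)(0.0145)·cos120° = 0.004292 J.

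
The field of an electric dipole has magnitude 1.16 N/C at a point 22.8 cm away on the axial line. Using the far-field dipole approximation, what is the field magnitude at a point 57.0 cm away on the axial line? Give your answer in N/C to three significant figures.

Dipole fields scale as 1/r³ in the far field; the geometry is the same at both points.
E₂ = E₁ · (r₁/r₂)³ = 1.16 · (22.8/57.0)³.
(r₁/r₂)³ = (0.4)³ = 0.064.
E₂ ≈ 0.07424 N/C.

E ≈ 0.0742 N/C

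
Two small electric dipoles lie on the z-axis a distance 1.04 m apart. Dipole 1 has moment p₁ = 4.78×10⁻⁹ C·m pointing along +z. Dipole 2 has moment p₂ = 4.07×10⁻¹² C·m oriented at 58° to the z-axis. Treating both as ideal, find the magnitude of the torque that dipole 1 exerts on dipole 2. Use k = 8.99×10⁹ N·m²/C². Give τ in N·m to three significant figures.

The second dipole sits on the axis of the first, so the field there is axial: E₁ = 2kp₁/r³ along +z.
E₁ = 2(8.99×10⁹)(4.78×10⁻⁹)/(1.04)³ = 76.40 N/C.
Torque on the second dipole: τ = p₂ E₁ sinθ.
τ = (4.07×10⁻¹²)(76.40)·sin58° = 2.637×10⁻¹⁰ N·m.

τ ≈ 2.64×10⁻¹⁰ N·m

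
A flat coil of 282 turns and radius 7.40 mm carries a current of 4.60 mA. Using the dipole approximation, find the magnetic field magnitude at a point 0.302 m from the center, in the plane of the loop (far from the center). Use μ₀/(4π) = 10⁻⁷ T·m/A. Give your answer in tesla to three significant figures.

m = NIA = NIπa² = 282·(0.00460)·π·(0.00740)² = 2.232×10⁻⁴ A·m².
In the equatorial plane B = (μ₀/4π)·m/r³ (half the axial value).
B = (10⁻⁷)·(2.232×10⁻⁴) / (0.302)³ = 8.104×10⁻¹⁰ T.

B ≈ 8.10×10⁻¹⁰ T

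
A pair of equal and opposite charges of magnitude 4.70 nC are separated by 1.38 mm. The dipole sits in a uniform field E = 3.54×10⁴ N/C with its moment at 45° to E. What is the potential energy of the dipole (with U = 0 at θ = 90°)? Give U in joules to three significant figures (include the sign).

Dipole moment p = qd = (4.70×10⁻⁹ C)(0.00138 m) = 6.486×10⁻¹² C·m.
U = −p·E = −pE cosθ.
U = −(6.486×10⁻¹²)(3.54×10⁴)·cos45° = -1.624×10⁻⁷ J.

U ≈ -1.62×10⁻⁷ J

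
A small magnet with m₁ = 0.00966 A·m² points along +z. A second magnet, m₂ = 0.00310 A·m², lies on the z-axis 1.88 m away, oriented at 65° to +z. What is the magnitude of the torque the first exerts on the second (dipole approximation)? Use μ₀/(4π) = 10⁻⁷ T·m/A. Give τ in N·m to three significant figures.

Dipole B is on the axis of dipole A, so B₁ there is axial: B₁ = (μ₀/4π)·2m₁/r³ along +z.
B₁ = 2(10⁻⁷)(0.00966)/(1.88)³ = 2.908×10⁻¹⁰ T.
τ = m₂ B₁ sinθ.
τ = (0.00310)(2.908×10⁻¹⁰)·sin65° = 8.169×10⁻¹³ N·m.

τ ≈ 8.17×10⁻¹³ N·m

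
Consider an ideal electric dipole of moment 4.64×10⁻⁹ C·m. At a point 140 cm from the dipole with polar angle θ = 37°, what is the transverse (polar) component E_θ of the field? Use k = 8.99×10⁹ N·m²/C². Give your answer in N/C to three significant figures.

E_θ ≈ 9.15 N/C

For a dipole, E_θ = (kp sinθ)/r³.
kp/r³ = (8.99×10⁹)(4.64×10⁻⁹)/(1.40)³ = 15.20 N/C.
E_θ = 15.20·sin37° = 9.149 N/C.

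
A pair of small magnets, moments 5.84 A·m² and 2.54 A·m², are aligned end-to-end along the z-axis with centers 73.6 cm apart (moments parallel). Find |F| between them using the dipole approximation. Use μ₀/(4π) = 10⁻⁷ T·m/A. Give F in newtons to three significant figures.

On-axis B of dipole 1: B = (μ₀/4π)·2m₁/r³. Force on dipole 2: F = m₂·dB/dr.
dB/dr = −(μ₀/4π)·6m₁/r⁴, so |F| = (μ₀/4π)·6m₁m₂/r⁴.
F = 6(10⁻⁷)(5.84)(2.54)/(0.736)⁴ = 3.033×10⁻⁵ N.

F ≈ 3.03×10⁻⁵ N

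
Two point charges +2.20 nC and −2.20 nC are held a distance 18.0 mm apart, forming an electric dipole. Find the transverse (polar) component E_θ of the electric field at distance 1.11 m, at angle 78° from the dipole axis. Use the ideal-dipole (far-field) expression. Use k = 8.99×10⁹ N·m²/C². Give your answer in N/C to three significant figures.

E_θ ≈ 0.255 N/C

Dipole moment p = qd = (2.20×10⁻⁹ C)(0.0180 m) = 3.96×10⁻¹¹ C·m.
For a dipole, E_θ = (kp sinθ)/r³.
kp/r³ = (8.99×10⁹)(3.96×10⁻¹¹)/(1.11)³ = 0.2603 N/C.
E_θ = 0.2603·sin78° = 0.2546 N/C.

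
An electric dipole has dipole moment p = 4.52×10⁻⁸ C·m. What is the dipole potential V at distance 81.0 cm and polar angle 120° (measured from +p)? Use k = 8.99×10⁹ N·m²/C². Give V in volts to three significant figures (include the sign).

The dipole potential is V = kp cosθ / r².
V = (8.99×10⁹)(4.52×10⁻⁸)·cos120° / (0.810)² = -309.7 V.

V ≈ -310 V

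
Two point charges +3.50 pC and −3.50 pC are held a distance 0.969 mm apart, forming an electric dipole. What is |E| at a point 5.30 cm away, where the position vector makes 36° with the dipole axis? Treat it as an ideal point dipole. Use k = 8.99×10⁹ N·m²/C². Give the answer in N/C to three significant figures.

E ≈ 0.353 N/C

Dipole moment p = qd = (3.50×10⁻¹² C)(9.69×10⁻⁴ m) = 3.392×10⁻¹⁵ C·m.
At angle θ the dipole field magnitude is E = (kp/r³)·√(1 + 3cos²θ).
kp/r³ = (8.99×10⁹)(3.392×10⁻¹⁵) / (0.0530)³ = 0.2048 N/C.
√(1 + 3cos²36°) = √(1 + 3·0.6545) = √2.9635 ≈ 1.7215.
E ≈ 0.2048 × 1.721 = 0.3526 N/C.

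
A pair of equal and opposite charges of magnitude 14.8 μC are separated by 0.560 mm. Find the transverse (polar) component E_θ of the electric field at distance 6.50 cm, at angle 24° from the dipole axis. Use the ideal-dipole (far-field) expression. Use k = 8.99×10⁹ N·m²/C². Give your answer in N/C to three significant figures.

E_θ ≈ 1.10×10⁵ N/C

Dipole moment p = qd = (1.48×10⁻⁵ C)(5.60×10⁻⁴ m) = 8.288×10⁻⁹ C·m.
For a dipole, E_θ = (kp sinθ)/r³.
kp/r³ = (8.99×10⁹)(8.288×10⁻⁹)/(0.0650)³ = 2.713×10⁵ N/C.
E_θ = 2.713×10⁵·sin24° = 1.104×10⁵ N/C.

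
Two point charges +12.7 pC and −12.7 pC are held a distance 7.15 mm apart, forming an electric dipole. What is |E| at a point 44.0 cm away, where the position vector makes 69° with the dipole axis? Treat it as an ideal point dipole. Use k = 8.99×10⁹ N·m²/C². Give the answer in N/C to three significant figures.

Dipole moment p = qd = (1.27×10⁻¹¹ C)(0.00715 m) = 9.081×10⁻¹⁴ C·m.
At angle θ the dipole field magnitude is E = (kp/r³)·√(1 + 3cos²θ).
kp/r³ = (8.99×10⁹)(9.081×10⁻¹⁴) / (0.440)³ = 0.009584 N/C.
√(1 + 3cos²69°) = √(1 + 3·0.1284) = √1.3853 ≈ 1.1770.
E ≈ 0.009584 × 1.177 = 0.01128 N/C.

E ≈ 0.0113 N/C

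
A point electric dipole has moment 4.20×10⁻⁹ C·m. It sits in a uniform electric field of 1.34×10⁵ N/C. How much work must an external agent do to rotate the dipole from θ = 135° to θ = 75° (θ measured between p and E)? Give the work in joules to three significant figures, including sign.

W_ext = ΔU = U(θ₂) − U(θ₁) = −pE cosθ₂ − (−pE cosθ₁) = pE(cosθ₁ − cosθ₂).
W = (4.20×10⁻⁹)(1.34×10⁵)·(cos135° − cos75°) = (5.628×10⁻⁴)·(-0.9659) = -5.436×10⁻⁴ J.

W ≈ -5.44×10⁻⁴ J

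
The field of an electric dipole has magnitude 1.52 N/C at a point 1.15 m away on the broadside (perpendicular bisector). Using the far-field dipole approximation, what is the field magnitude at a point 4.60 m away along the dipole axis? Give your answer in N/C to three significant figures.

E ≈ 0.0475 N/C

Dipole fields scale as 1/r³ in the far field.
The axial field is twice the equatorial field at the same r, so the geometry factor is 2/1.
E₂ = E₁ · (2/1) · (r₁/r₂)³ = 1.52 · 2 · (1.15/4.60)³.
(r₁/r₂)³ = (0.25)³ = 0.01562.
E₂ ≈ 0.04750 N/C.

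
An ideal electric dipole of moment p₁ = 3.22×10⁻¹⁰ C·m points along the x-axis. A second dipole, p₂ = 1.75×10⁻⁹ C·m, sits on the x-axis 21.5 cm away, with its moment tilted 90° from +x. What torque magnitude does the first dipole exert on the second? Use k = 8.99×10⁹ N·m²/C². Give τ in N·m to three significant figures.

τ ≈ 1.02×10⁻⁶ N·m

The second dipole sits on the axis of the first, so the field there is axial: E₁ = 2kp₁/r³ along +x.
E₁ = 2(8.99×10⁹)(3.22×10⁻¹⁰)/(0.215)³ = 582.5 N/C.
Torque on the second dipole: τ = p₂ E₁ sinθ.
τ = (1.75×10⁻⁹)(582.5)·sin90° = 1.019×10⁻⁶ N·m.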